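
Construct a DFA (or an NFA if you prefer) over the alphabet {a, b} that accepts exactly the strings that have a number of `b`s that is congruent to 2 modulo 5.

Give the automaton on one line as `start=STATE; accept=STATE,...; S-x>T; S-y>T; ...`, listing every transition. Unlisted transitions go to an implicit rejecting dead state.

start=S0; accept=S2; S0-a>S0; S0-b>S1; S1-a>S1; S1-b>S2; S2-a>S2; S2-b>S3; S3-a>S3; S3-b>S4; S4-a>S4; S4-b>S0

Keep the running count of `b`s modulo 5: each `b` advances along the cycle S0 → S1 → S2 → S3 → S4 → S0 while other symbols loop. Accept at S2.
A 5-state machine:
        a   b  
>  S0   S0  S1 
   S1   S1  S2 
 * S2   S2  S3 
   S3   S3  S4 
   S4   S4  S0 
(> = start, * = accepting)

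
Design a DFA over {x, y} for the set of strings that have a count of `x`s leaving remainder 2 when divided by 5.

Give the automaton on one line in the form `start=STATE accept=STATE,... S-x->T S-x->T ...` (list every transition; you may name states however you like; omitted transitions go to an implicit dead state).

start=S0 accept=S2 S0-x->S1 S0-y->S0 S1-x->S2 S1-y->S1 S2-x->S3 S2-y->S2 S3-x->S4 S3-y->S3 S4-x->S0 S4-y->S4

The only thing that matters is how many `x`s have appeared, reduced mod 5. Use one state per residue: S0 for 0, …, S4 for 4. Reading `x` moves to the next residue; anything else stays put. S2 is accepting.
        x   y  
>  S0   S1  S0 
   S1   S2  S1 
 * S2   S3  S2 
   S3   S4  S3 
   S4   S0  S4 
(> = start, * = accepting)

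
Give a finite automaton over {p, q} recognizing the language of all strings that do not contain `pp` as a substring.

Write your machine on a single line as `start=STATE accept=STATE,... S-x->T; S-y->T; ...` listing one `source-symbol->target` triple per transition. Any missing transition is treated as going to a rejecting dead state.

Track partial matches of the forbidden pattern `pp`. State s2 is a dead state reached once `pp` has occurred; every other state accepts. s0 means no part of `pp` is currently matched.
With 3 states:
        p   q  
>* s0   s1  s0 
 * s1   s2  s0 
   s2   s2  s2 
(> = start, * = accepting)

start=s0; accept=s0,s1; s0-p->s1; s0-q->s0; s1-p->s2; s1-q->s0; s2-p->s2; s2-q->s2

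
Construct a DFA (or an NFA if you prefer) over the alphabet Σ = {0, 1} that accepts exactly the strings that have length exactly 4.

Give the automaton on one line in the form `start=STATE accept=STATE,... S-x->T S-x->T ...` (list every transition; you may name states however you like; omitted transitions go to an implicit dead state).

start=s0 accept=s4 s0-0->s1 s0-1->s1 s1-0->s2 s1-1->s2 s2-0->s3 s2-1->s3 s3-0->s4 s3-1->s4 s4-0->s5 s4-1->s5 s5-0->s5 s5-1->s5

We only need to distinguish lengths 0, 1, …, 4, and '>4'. Chain s0 → s1 → s2 → s3 → s4 → s5 on every symbol, with s5 looping. Accepting states: {s4}.
        0   1  
>  s0   s1  s1 
   s1   s2  s2 
   s2   s3  s3 
   s3   s4  s4 
 * s4   s5  s5 
   s5   s5  s5 
(> = start, * = accepting)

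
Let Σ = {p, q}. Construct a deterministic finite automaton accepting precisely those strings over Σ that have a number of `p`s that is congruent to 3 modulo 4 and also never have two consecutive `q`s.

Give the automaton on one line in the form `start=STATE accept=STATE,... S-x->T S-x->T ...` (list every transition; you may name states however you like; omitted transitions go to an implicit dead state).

start=A accept=G,J A-p->B A-q->C B-p->D B-q->E C-p->B C-q->F D-p->G D-q->H E-p->D E-q->I F-p->I F-q->F G-p->A G-q->J H-p->G H-q->K I-p->K I-q->I J-p->A J-q->L K-p->L K-q->K L-p->F L-q->L

Run two small machines in parallel and take their product. One (4 states) tracks the count of `p`s modulo 4; the other (3 states) tracks partial matches of the forbidden pattern `qq`. Each combined state is a pair, one component from each; accept when both components accept.
A 12-state machine:
       p  q 
>  A   B  C 
   B   D  E 
   C   B  F 
   D   G  H 
   E   D  I 
   F   I  F 
 * G   A  J 
   H   G  K 
   I   K  I 
 * J   A  L 
   K   L  K 
   L   F  L 
(> = start, * = accepting)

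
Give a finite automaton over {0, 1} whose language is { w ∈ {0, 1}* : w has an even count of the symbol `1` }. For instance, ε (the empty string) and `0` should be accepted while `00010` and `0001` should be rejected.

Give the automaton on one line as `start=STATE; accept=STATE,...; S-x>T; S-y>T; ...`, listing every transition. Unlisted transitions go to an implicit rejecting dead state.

start=q0; accept=q0; q0-0>q0; q0-1>q1; q1-0>q1; q1-1>q0

Keep the running count of `1`s modulo 2: each `1` advances along the cycle q0 → q1 → q0 while other symbols loop. Accept at q0.
2 states suffice.
        0   1  
>* q0   q0  q1 
   q1   q1  q0 
(> = start, * = accepting)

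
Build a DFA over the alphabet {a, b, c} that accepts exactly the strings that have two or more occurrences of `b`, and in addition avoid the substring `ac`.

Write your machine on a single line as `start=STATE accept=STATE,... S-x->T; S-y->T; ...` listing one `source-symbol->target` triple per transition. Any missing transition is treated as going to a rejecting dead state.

Handle the two conditions separately and then intersect. The first has 4 states tracking the count of `b`s, saturating at 3; the second has 3 states tracking partial matches of the forbidden pattern `ac`. A product state is a pair (one from each), accepting exactly when both do. Equivalent product states are then merged.
With 7 states:
        a   b   c  
>  q0   q1  q2  q0 
   q1   q1  q2  q3 
   q2   q4  q5  q2 
   q3   q3  q3  q3 
   q4   q4  q5  q3 
 * q5   q6  q5  q5 
 * q6   q6  q5  q3 
(> = start, * = accepting)

start=q0; accept=q5,q6; q0-a->q1; q0-b->q2; q0-c->q0; q1-a->q1; q1-b->q2; q1-c->q3; q2-a->q4; q2-b->q5; q2-c->q2; q3-a->q3; q3-b->q3; q3-c->q3; q4-a->q4; q4-b->q5; q4-c->q3; q5-a->q6; q5-b->q5; q5-c->q5; q6-a->q6; q6-b->q5; q6-c->q3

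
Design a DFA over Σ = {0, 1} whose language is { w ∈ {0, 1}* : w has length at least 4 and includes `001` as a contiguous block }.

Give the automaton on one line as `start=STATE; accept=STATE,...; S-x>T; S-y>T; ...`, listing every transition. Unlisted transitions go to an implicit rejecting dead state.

start=S0; accept=S7; S0-0>S1; S0-1>S2; S1-0>S3; S1-1>S2; S2-0>S4; S2-1>S2; S3-0>S5; S3-1>S6; S4-0>S5; S4-1>S2; S5-0>S5; S5-1>S7; S6-0>S7; S6-1>S7; S7-0>S7; S7-1>S7

Run two small machines in parallel and take their product. One (6 states) tracks the input length, saturating at 5; the other (4 states) tracks whether and how much of `001` has been seen. Each combined state is a pair, one component from each; accept when both components accept. Equivalent product states are then merged.
8 states suffice.
        0   1  
>  S0   S1  S2 
   S1   S3  S2 
   S2   S4  S2 
   S3   S5  S6 
   S4   S5  S2 
   S5   S5  S7 
   S6   S7  S7 
 * S7   S7  S7 
(> = start, * = accepting)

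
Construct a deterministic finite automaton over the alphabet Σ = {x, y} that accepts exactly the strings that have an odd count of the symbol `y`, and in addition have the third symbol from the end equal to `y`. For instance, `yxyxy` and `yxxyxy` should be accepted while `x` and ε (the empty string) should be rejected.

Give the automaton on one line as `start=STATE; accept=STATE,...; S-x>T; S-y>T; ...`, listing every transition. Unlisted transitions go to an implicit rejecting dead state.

start=S0; accept=S11,S14,S20,S21; S0-x>S1; S0-y>S2; S1-x>S3; S1-y>S4; S2-x>S5; S2-y>S6; S3-x>S7; S3-y>S8; S4-x>S9; S4-y>S10; S5-x>S11; S5-y>S12; S6-x>S13; S6-y>S14; S7-x>S7; S7-y>S8; S8-x>S9; S8-y>S10; S9-x>S11; S9-y>S12; S10-x>S13; S10-y>S14; S11-x>S15; S11-y>S16; S12-x>S17; S12-y>S18; S13-x>S19; S13-y>S20; S14-x>S21; S14-y>S22; S15-x>S15; S15-y>S16; S16-x>S17; S16-y>S18; S17-x>S19; S17-y>S20; S18-x>S21; S18-y>S22; S19-x>S7; S19-y>S8; S20-x>S9; S20-y>S10; S21-x>S11; S21-y>S12; S22-x>S13; S22-y>S14

Build one automaton per condition and run them in lockstep. One (2 states) tracks the count of `y`s modulo 2; the other (15 states) tracks the last 3 symbols read. Each combined state is a pair, one component from each; accept when both components accept.
          x    y  
>  S0     S1   S2 
   S1     S3   S4 
   S2     S5   S6 
   S3     S7   S8 
   S4     S9  S10 
   S5    S11  S12 
   S6    S13  S14 
   S7     S7   S8 
   S8     S9  S10 
   S9    S11  S12 
   S10   S13  S14 
 * S11   S15  S16 
   S12   S17  S18 
   S13   S19  S20 
 * S14   S21  S22 
   S15   S15  S16 
   S16   S17  S18 
   S17   S19  S20 
   S18   S21  S22 
   S19    S7   S8 
 * S20    S9  S10 
 * S21   S11  S12 
   S22   S13  S14 
(> = start, * = accepting)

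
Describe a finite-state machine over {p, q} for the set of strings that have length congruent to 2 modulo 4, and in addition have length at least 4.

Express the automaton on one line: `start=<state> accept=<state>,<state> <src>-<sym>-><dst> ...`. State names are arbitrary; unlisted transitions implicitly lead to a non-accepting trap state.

start=S0 accept=S6 S0-p->S1 S0-q->S1 S1-p->S2 S1-q->S2 S2-p->S3 S2-q->S3 S3-p->S4 S3-q->S4 S4-p->S5 S4-q->S5 S5-p->S6 S5-q->S6 S6-p->S3 S6-q->S3

Build one automaton per condition and run them in lockstep. One (4 states) tracks the input length modulo 4; the other (6 states) tracks the input length, saturating at 5. Each combined state is a pair, one component from each; accept when both components accept. After merging equivalent states the machine shrinks.
A 7-state machine:
        p   q  
>  S0   S1  S1 
   S1   S2  S2 
   S2   S3  S3 
   S3   S4  S4 
   S4   S5  S5 
   S5   S6  S6 
 * S6   S3  S3 
(> = start, * = accepting)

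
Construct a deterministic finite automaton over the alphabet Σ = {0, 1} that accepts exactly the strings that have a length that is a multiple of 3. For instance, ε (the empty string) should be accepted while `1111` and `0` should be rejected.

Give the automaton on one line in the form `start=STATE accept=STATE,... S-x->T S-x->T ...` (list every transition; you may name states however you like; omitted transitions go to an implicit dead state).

Only the length mod 3 matters, so use a 3-cycle: from any state, every input symbol moves to the next state, wrapping s2 back to s0. Mark s0 accepting.
With 3 states:
        0   1  
>* s0   s1  s1 
   s1   s2  s2 
   s2   s0  s0 
(> = start, * = accepting)

start=s0 accept=s0 s0-0->s1 s0-1->s1 s1-0->s2 s1-1->s2 s2-0->s0 s2-1->s0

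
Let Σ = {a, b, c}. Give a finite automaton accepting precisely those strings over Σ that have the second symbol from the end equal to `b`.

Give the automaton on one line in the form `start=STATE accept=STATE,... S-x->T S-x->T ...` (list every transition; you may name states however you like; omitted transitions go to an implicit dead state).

start=s0 accept=s7,s8,s9 s0-a->s1 s0-b->s2 s0-c->s3 s1-a->s4 s1-b->s5 s1-c->s6 s2-a->s7 s2-b->s8 s2-c->s9 s3-a->s10 s3-b->s11 s3-c->s12 s4-a->s4 s4-b->s5 s4-c->s6 s5-a->s7 s5-b->s8 s5-c->s9 s6-a->s10 s6-b->s11 s6-c->s12 s7-a->s4 s7-b->s5 s7-c->s6 s8-a->s7 s8-b->s8 s8-c->s9 s9-a->s10 s9-b->s11 s9-c->s12 s10-a->s4 s10-b->s5 s10-c->s6 s11-a->s7 s11-b->s8 s11-c->s9 s12-a->s10 s12-b->s11 s12-c->s12

A DFA must remember the last 2 symbols (since which symbol is second-to-last isn't known until the input ends). Use one state per possible window of the last ≤2 symbols; accept from those whose window starts with `b`.
A 13-state machine:
          a    b    c  
>  s0     s1   s2   s3 
   s1     s4   s5   s6 
   s2     s7   s8   s9 
   s3    s10  s11  s12 
   s4     s4   s5   s6 
   s5     s7   s8   s9 
   s6    s10  s11  s12 
 * s7     s4   s5   s6 
 * s8     s7   s8   s9 
 * s9    s10  s11  s12 
   s10    s4   s5   s6 
   s11    s7   s8   s9 
   s12   s10  s11  s12 
(> = start, * = accepting)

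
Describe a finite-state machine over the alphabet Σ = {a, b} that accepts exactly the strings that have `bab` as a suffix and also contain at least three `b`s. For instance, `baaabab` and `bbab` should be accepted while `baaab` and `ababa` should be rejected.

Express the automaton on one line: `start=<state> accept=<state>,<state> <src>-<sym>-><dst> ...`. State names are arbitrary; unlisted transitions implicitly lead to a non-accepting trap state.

start=q0 accept=q4 q0-a->q0 q0-b->q1 q1-a->q1 q1-b->q2 q2-a->q3 q2-b->q2 q3-a->q1 q3-b->q4 q4-a->q3 q4-b->q2

Run two small machines in parallel and take their product. One (4 states) tracks how much of the suffix `bab` has currently been matched; the other (5 states) tracks the count of `b`s, saturating at 4. Each combined state is a pair, one component from each; accept when both components accept. Minimizing collapses redundant product states.
With 5 states:
        a   b  
>  q0   q0  q1 
   q1   q1  q2 
   q2   q3  q2 
   q3   q1  q4 
 * q4   q3  q2 
(> = start, * = accepting)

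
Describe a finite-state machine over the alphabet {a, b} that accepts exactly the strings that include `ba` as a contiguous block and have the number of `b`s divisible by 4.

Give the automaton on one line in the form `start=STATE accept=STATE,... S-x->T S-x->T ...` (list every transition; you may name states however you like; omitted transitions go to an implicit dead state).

Build one automaton per condition and run them in lockstep. The first has 3 states tracking whether and how much of `ba` has been seen; the second has 4 states tracking the count of `b`s modulo 4. A product state is a pair (one from each), accepting exactly when both do.
A 9-state machine:
        a   b  
>  q0   q0  q1 
   q1   q2  q3 
   q2   q2  q4 
   q3   q4  q5 
   q4   q4  q6 
   q5   q6  q7 
   q6   q6  q8 
   q7   q8  q1 
 * q8   q8  q2 
(> = start, * = accepting)

start=q0 accept=q8 q0-a->q0 q0-b->q1 q1-a->q2 q1-b->q3 q2-a->q2 q2-b->q4 q3-a->q4 q3-b->q5 q4-a->q4 q4-b->q6 q5-a->q6 q5-b->q7 q6-a->q6 q6-b->q8 q7-a->q8 q7-b->q1 q8-a->q8 q8-b->q2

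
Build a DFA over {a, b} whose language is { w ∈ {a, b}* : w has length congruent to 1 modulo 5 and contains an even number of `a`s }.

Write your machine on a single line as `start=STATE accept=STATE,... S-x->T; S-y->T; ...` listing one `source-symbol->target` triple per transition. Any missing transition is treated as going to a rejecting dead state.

start=S0; accept=S2; S0-a->S1; S0-b->S2; S1-a->S3; S1-b->S4; S2-a->S4; S2-b->S3; S3-a->S5; S3-b->S6; S4-a->S6; S4-b->S5; S5-a->S7; S5-b->S8; S6-a->S8; S6-b->S7; S7-a->S9; S7-b->S0; S8-a->S0; S8-b->S9; S9-a->S2; S9-b->S1

Build one automaton per condition and run them in lockstep. The first has 5 states tracking the input length modulo 5; the second has 2 states tracking the count of `a`s modulo 2. A product state is a pair (one from each), accepting exactly when both do.
A 10-state machine:
        a   b  
>  S0   S1  S2 
   S1   S3  S4 
 * S2   S4  S3 
   S3   S5  S6 
   S4   S6  S5 
   S5   S7  S8 
   S6   S8  S7 
   S7   S9  S0 
   S8   S0  S9 
   S9   S2  S1 
(> = start, * = accepting)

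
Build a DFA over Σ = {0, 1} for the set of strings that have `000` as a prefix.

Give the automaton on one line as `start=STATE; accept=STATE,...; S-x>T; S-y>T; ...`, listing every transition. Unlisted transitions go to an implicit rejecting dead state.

Check the first 3 symbols one by one: q0 through q2 record how many have matched `000` so far; any wrong symbol goes to the dead state q4. After all 3 match we enter the accepting sink q3.
A 5-state machine:
        0   1  
>  q0   q1  q4 
   q1   q2  q4 
   q2   q3  q4 
 * q3   q3  q3 
   q4   q4  q4 
(> = start, * = accepting)

start=q0; accept=q3; q0-0>q1; q0-1>q4; q1-0>q2; q1-1>q4; q2-0>q3; q2-1>q4; q3-0>q3; q3-1>q3; q4-0>q4; q4-1>q4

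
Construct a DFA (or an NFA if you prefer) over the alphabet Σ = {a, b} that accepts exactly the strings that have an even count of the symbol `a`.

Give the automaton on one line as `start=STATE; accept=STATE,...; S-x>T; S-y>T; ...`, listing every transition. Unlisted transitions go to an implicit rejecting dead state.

start=S0; accept=S0; S0-a>S1; S0-b>S0; S1-a>S0; S1-b>S1

Keep the running count of `a`s modulo 2: each `a` advances along the cycle S0 → S1 → S0 while other symbols loop. Accept at S0.
        a   b  
>* S0   S1  S0 
   S1   S0  S1 
(> = start, * = accepting)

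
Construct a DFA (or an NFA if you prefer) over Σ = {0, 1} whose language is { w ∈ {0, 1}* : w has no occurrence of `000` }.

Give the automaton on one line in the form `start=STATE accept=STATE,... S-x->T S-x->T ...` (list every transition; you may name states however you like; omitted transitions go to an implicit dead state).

start=q0 accept=q0,q1,q2 q0-0->q1 q0-1->q0 q1-0->q2 q1-1->q0 q2-0->q3 q2-1->q0 q3-0->q3 q3-1->q3

This is the complement of 'contains `000`'. Use the same substring-matching states — q0 through q3 holding how much of `000` has just been matched — but flip the accepting set: everything except the trap q3 accepts.
4 states suffice.
        0   1  
>* q0   q1  q0 
 * q1   q2  q0 
 * q2   q3  q0 
   q3   q3  q3 
(> = start, * = accepting)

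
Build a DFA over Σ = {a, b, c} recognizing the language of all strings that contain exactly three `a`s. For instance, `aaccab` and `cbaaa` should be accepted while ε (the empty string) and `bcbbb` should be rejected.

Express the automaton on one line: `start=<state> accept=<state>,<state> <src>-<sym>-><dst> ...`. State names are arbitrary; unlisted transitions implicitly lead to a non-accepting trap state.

start=s0 accept=s3 s0-a->s1 s0-b->s0 s0-c->s0 s1-a->s2 s1-b->s1 s1-c->s1 s2-a->s3 s2-b->s2 s2-c->s2 s3-a->s4 s3-b->s3 s3-c->s3 s4-a->s4 s4-b->s4 s4-c->s4

Only the number of `a`s matters, and only up to 4. Make a chain s0 → s1 → s2 → s3 → s4 advanced by each `a` (with s4 absorbing); every other symbol self-loops. The accepting set is {s3}.
With 5 states:
        a   b   c  
>  s0   s1  s0  s0 
   s1   s2  s1  s1 
   s2   s3  s2  s2 
 * s3   s4  s3  s3 
   s4   s4  s4  s4 
(> = start, * = accepting)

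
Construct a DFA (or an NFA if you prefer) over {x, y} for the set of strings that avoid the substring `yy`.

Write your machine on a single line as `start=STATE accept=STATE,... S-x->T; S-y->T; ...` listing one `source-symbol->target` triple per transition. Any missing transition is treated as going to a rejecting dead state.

start=S0; accept=S0,S1; S0-x->S0; S0-y->S1; S1-x->S0; S1-y->S2; S2-x->S2; S2-y->S2

This is the complement of 'contains `yy`'. Use the same substring-matching states — S0 through S2 holding how much of `yy` has just been matched — but flip the accepting set: everything except the trap S2 accepts.
A 3-state machine:
        x   y  
>* S0   S0  S1 
 * S1   S0  S2 
   S2   S2  S2 
(> = start, * = accepting)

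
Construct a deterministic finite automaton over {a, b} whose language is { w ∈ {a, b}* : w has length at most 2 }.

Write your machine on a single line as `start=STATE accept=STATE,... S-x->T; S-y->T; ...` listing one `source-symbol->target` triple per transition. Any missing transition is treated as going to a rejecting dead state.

start=q0; accept=q0,q1,q2; q0-a->q1; q0-b->q1; q1-a->q2; q1-b->q2; q2-a->q3; q2-b->q3; q3-a->q3; q3-b->q3

Count input length up to 3: every symbol moves from q0 toward q3, which means 'more than 2' and absorbs. Accept from {q0, q1, q2}.
        a   b  
>* q0   q1  q1 
 * q1   q2  q2 
 * q2   q3  q3 
   q3   q3  q3 
(> = start, * = accepting)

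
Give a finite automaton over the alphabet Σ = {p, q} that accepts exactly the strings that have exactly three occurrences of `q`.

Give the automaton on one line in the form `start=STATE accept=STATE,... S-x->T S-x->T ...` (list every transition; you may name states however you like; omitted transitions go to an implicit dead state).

Only the number of `q`s matters, and only up to 4. Make a chain A → B → C → D → E advanced by each `q` (with E absorbing); every other symbol self-loops. The accepting set is {D}.
A 5-state machine:
       p  q 
>  A   A  B 
   B   B  C 
   C   C  D 
 * D   D  E 
   E   E  E 
(> = start, * = accepting)

start=A accept=D A-p->A A-q->B B-p->B B-q->C C-p->C C-q->D D-p->D D-q->E E-p->E E-q->E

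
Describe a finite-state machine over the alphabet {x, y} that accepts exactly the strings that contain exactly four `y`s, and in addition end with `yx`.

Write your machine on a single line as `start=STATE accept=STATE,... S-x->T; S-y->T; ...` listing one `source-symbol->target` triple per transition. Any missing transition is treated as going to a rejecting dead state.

start=S0; accept=S5; S0-x->S0; S0-y->S1; S1-x->S1; S1-y->S2; S2-x->S2; S2-y->S3; S3-x->S3; S3-y->S4; S4-x->S5; S4-y->S6; S5-x->S6; S5-y->S6; S6-x->S6; S6-y->S6

Run two small machines in parallel and take their product. One (6 states) tracks the count of `y`s, saturating at 5; the other (3 states) tracks how much of the suffix `yx` has currently been matched. Each combined state is a pair, one component from each; accept when both components accept. Minimizing collapses redundant product states.
A 7-state machine:
        x   y  
>  S0   S0  S1 
   S1   S1  S2 
   S2   S2  S3 
   S3   S3  S4 
   S4   S5  S6 
 * S5   S6  S6 
   S6   S6  S6 
(> = start, * = accepting)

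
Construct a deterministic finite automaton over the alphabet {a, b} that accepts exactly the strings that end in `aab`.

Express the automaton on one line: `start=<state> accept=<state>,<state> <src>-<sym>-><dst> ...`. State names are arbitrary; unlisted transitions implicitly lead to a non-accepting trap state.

Remember how much of `aab` the current input suffix matches. State S0 means no match yet; S1 means the last symbol is `a`; S2 means the last 2 symbols are `aa`; S3 means the last 3 symbols are `aab`. Only S3 accepts. On a mismatch, fall back to the longest proper suffix that is still a prefix of `aab`.
With 4 states:
        a   b  
>  S0   S1  S0 
   S1   S2  S0 
   S2   S2  S3 
 * S3   S1  S0 
(> = start, * = accepting)

start=S0 accept=S3 S0-a->S1 S0-b->S0 S1-a->S2 S1-b->S0 S2-a->S2 S2-b->S3 S3-a->S1 S3-b->S0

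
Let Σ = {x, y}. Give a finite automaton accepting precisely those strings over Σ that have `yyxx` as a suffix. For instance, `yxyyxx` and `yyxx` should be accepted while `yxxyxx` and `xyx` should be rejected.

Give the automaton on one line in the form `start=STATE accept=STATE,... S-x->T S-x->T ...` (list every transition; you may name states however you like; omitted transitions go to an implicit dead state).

start=q0 accept=q4 q0-x->q0 q0-y->q1 q1-x->q0 q1-y->q2 q2-x->q3 q2-y->q2 q3-x->q4 q3-y->q1 q4-x->q0 q4-y->q1

Remember how much of `yyxx` the current input suffix matches. State q0 means no match yet; q1 means the last symbol is `y`; q2 means the last 2 symbols are `yy`; q3 means the last 3 symbols are `yyx`; q4 means the last 4 symbols are `yyxx`. Only q4 accepts. On a mismatch, fall back to the longest proper suffix that is still a prefix of `yyxx`.
A 5-state machine:
        x   y  
>  q0   q0  q1 
   q1   q0  q2 
   q2   q3  q2 
   q3   q4  q1 
 * q4   q0  q1 
(> = start, * = accepting)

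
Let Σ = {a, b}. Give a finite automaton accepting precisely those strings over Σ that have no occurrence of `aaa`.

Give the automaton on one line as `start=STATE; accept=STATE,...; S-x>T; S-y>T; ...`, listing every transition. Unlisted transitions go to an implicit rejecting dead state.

start=S0; accept=S0,S1,S2; S0-a>S1; S0-b>S0; S1-a>S2; S1-b>S0; S2-a>S3; S2-b>S0; S3-a>S3; S3-b>S3

Track partial matches of the forbidden pattern `aaa`. State S3 is a dead state reached once `aaa` has occurred; every other state accepts. S0 means no part of `aaa` is currently matched.
        a   b  
>* S0   S1  S0 
 * S1   S2  S0 
 * S2   S3  S0 
   S3   S3  S3 
(> = start, * = accepting)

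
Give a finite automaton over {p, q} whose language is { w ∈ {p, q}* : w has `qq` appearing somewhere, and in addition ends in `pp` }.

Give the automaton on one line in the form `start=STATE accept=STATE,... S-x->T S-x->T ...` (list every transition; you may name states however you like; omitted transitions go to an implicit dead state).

Handle the two conditions separately and then intersect. One (3 states) tracks whether and how much of `qq` has been seen; the other (3 states) tracks how much of the suffix `pp` has currently been matched. Each combined state is a pair, one component from each; accept when both components accept. Minimizing collapses redundant product states.
With 5 states:
        p   q  
>  S0   S0  S1 
   S1   S0  S2 
   S2   S3  S2 
   S3   S4  S2 
 * S4   S4  S2 
(> = start, * = accepting)

start=S0 accept=S4 S0-p->S0 S0-q->S1 S1-p->S0 S1-q->S2 S2-p->S3 S2-q->S2 S3-p->S4 S3-q->S2 S4-p->S4 S4-q->S2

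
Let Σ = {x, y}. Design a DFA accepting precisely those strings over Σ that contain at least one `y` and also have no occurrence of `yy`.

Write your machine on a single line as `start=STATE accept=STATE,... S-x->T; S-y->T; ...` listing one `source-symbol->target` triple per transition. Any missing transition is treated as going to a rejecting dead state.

start=S0; accept=S1,S2,S4,S5; S0-x->S0; S0-y->S1; S1-x->S2; S1-y->S3; S2-x->S2; S2-y->S4; S3-x->S3; S3-y->S3; S4-x->S5; S4-y->S3; S5-x->S5; S5-y->S4

Build one automaton per condition and run them in lockstep. The first has 3 states tracking the count of `y`s, saturating at 2; the second has 3 states tracking partial matches of the forbidden pattern `yy`. A product state is a pair (one from each), accepting exactly when both do.
        x   y  
>  S0   S0  S1 
 * S1   S2  S3 
 * S2   S2  S4 
   S3   S3  S3 
 * S4   S5  S3 
 * S5   S5  S4 
(> = start, * = accepting)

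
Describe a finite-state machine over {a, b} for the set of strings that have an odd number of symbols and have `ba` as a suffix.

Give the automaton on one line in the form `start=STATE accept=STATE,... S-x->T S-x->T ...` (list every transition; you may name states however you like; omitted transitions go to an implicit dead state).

Handle the two conditions separately and then intersect. The first has 2 states tracking the input length modulo 2; the second has 3 states tracking how much of the suffix `ba` has currently been matched. A product state is a pair (one from each), accepting exactly when both do. Equivalent product states are then merged.
4 states suffice.
        a   b  
>  S0   S1  S1 
   S1   S0  S2 
   S2   S3  S1 
 * S3   S0  S2 
(> = start, * = accepting)

start=S0 accept=S3 S0-a->S1 S0-b->S1 S1-a->S0 S1-b->S2 S2-a->S3 S2-b->S1 S3-a->S0 S3-b->S2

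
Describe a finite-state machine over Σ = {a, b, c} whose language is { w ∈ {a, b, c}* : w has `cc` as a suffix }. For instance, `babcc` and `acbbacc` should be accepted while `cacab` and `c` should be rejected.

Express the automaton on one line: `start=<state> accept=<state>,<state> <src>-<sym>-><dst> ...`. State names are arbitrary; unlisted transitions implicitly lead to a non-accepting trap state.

Let each state record the length of the longest suffix of the input read so far that is also a prefix of `cc`. S1 means the last symbol is `c`; S2 means the last 2 symbols are `cc`. Accept only at S2, where the string currently ends in `cc`.
A 3-state machine:
        a   b   c  
>  S0   S0  S0  S1 
   S1   S0  S0  S2 
 * S2   S0  S0  S2 
(> = start, * = accepting)

start=S0 accept=S2 S0-a->S0 S0-b->S0 S0-c->S1 S1-a->S0 S1-b->S0 S1-c->S2 S2-a->S0 S2-b->S0 S2-c->S2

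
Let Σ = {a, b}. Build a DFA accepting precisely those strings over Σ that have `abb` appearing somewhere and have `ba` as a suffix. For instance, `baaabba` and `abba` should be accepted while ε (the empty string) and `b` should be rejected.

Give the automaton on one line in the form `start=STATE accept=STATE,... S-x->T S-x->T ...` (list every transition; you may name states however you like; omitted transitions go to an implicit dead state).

start=q0 accept=q6 q0-a->q1 q0-b->q2 q1-a->q1 q1-b->q3 q2-a->q4 q2-b->q2 q3-a->q4 q3-b->q5 q4-a->q1 q4-b->q3 q5-a->q6 q5-b->q5 q6-a->q7 q6-b->q5 q7-a->q7 q7-b->q5

Run two small machines in parallel and take their product. One (4 states) tracks whether and how much of `abb` has been seen; the other (3 states) tracks how much of the suffix `ba` has currently been matched. Each combined state is a pair, one component from each; accept when both components accept.
An 8-state machine:
        a   b  
>  q0   q1  q2 
   q1   q1  q3 
   q2   q4  q2 
   q3   q4  q5 
   q4   q1  q3 
   q5   q6  q5 
 * q6   q7  q5 
   q7   q7  q5 
(> = start, * = accepting)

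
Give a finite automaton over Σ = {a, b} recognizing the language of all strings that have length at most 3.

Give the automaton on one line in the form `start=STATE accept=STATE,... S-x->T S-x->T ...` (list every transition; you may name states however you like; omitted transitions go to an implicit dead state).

We only need to distinguish lengths 0, 1, …, 3, and '>3'. Chain s0 → s1 → s2 → s3 → s4 on every symbol, with s4 looping. Accepting states: {s0, s1, s2, s3}.
5 states suffice.
        a   b  
>* s0   s1  s1 
 * s1   s2  s2 
 * s2   s3  s3 
 * s3   s4  s4 
   s4   s4  s4 
(> = start, * = accepting)

start=s0 accept=s0,s1,s2,s3 s0-a->s1 s0-b->s1 s1-a->s2 s1-b->s2 s2-a->s3 s2-b->s3 s3-a->s4 s3-b->s4 s4-a->s4 s4-b->s4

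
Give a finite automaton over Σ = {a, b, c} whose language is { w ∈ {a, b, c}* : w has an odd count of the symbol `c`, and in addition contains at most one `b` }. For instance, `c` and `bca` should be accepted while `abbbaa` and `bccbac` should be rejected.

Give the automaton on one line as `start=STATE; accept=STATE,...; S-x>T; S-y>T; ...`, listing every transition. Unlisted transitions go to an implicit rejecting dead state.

Build one automaton per condition and run them in lockstep. One (2 states) tracks the count of `c`s modulo 2; the other (3 states) tracks the count of `b`s, saturating at 2. Each combined state is a pair, one component from each; accept when both components accept. Equivalent product states are then merged.
5 states suffice.
        a   b   c  
>  s0   s0  s1  s2 
   s1   s1  s3  s4 
 * s2   s2  s4  s0 
   s3   s3  s3  s3 
 * s4   s4  s3  s1 
(> = start, * = accepting)

start=s0; accept=s2,s4; s0-a>s0; s0-b>s1; s0-c>s2; s1-a>s1; s1-b>s3; s1-c>s4; s2-a>s2; s2-b>s4; s2-c>s0; s3-a>s3; s3-b>s3; s3-c>s3; s4-a>s4; s4-b>s3; s4-c>s1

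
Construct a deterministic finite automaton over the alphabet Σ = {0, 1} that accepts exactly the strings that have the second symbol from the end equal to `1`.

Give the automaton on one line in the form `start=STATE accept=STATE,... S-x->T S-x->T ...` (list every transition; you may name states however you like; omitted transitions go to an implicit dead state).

start=q0 accept=q5,q6 q0-0->q1 q0-1->q2 q1-0->q3 q1-1->q4 q2-0->q5 q2-1->q6 q3-0->q3 q3-1->q4 q4-0->q5 q4-1->q6 q5-0->q3 q5-1->q4 q6-0->q5 q6-1->q6

A DFA must remember the last 2 symbols (since which symbol is second-to-last isn't known until the input ends). Use one state per possible window of the last ≤2 symbols; accept from those whose window starts with `1`.
        0   1  
>  q0   q1  q2 
   q1   q3  q4 
   q2   q5  q6 
   q3   q3  q4 
   q4   q5  q6 
 * q5   q3  q4 
 * q6   q5  q6 
(> = start, * = accepting)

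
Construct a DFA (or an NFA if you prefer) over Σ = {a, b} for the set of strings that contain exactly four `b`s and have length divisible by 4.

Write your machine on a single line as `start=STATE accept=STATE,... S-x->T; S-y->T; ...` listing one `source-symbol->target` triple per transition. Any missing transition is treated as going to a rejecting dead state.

start=q0; accept=q13; q0-a->q1; q0-b->q2; q1-a->q3; q1-b->q4; q2-a->q4; q2-b->q5; q3-a->q6; q3-b->q7; q4-a->q7; q4-b->q8; q5-a->q8; q5-b->q9; q6-a->q0; q6-b->q10; q7-a->q10; q7-b->q11; q8-a->q11; q8-b->q12; q9-a->q12; q9-b->q13; q10-a->q2; q10-b->q14; q11-a->q14; q11-b->q15; q12-a->q15; q12-b->q16; q13-a->q16; q13-b->q17; q14-a->q5; q14-b->q18; q15-a->q18; q15-b->q19; q16-a->q19; q16-b->q17; q17-a->q17; q17-b->q17; q18-a->q9; q18-b->q20; q19-a->q20; q19-b->q17; q20-a->q13; q20-b->q17

Run two small machines in parallel and take their product. One (6 states) tracks the count of `b`s, saturating at 5; the other (4 states) tracks the input length modulo 4. Each combined state is a pair, one component from each; accept when both components accept. Minimizing collapses redundant product states.
With 21 states:
          a    b  
>  q0     q1   q2 
   q1     q3   q4 
   q2     q4   q5 
   q3     q6   q7 
   q4     q7   q8 
   q5     q8   q9 
   q6     q0  q10 
   q7    q10  q11 
   q8    q11  q12 
   q9    q12  q13 
   q10    q2  q14 
   q11   q14  q15 
   q12   q15  q16 
 * q13   q16  q17 
   q14    q5  q18 
   q15   q18  q19 
   q16   q19  q17 
   q17   q17  q17 
   q18    q9  q20 
   q19   q20  q17 
   q20   q13  q17 
(> = start, * = accepting)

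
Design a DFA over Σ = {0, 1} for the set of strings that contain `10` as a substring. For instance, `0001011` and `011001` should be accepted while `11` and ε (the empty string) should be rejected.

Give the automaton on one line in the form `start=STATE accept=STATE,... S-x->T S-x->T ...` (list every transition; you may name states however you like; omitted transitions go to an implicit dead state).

start=s0 accept=s2 s0-0->s0 s0-1->s1 s1-0->s2 s1-1->s1 s2-0->s2 s2-1->s2

States s0..s1 record the length of the longest prefix of `10` that matches the current input suffix. Reaching s2 means `10` has been seen, and we stay there forever. Accept from s2.
A 3-state machine:
        0   1  
>  s0   s0  s1 
   s1   s2  s1 
 * s2   s2  s2 
(> = start, * = accepting)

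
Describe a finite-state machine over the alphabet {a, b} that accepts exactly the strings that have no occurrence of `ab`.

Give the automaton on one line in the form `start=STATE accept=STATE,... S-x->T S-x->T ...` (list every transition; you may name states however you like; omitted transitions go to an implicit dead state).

start=S0 accept=S0,S1 S0-a->S1 S0-b->S0 S1-a->S1 S1-b->S2 S2-a->S2 S2-b->S2

Track partial matches of the forbidden pattern `ab`. State S2 is a dead state reached once `ab` has occurred; every other state accepts. S0 means no part of `ab` is currently matched.
A 3-state machine:
        a   b  
>* S0   S1  S0 
 * S1   S1  S2 
   S2   S2  S2 
(> = start, * = accepting)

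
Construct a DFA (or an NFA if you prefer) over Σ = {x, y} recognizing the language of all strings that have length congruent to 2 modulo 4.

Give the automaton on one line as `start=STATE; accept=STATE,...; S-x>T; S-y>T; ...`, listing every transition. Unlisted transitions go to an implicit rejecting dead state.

Count input length modulo 4: every symbol advances one step around the cycle q0 → q1 → q2 → q3 → q0. Accept at q2.
A 4-state machine:
        x   y  
>  q0   q1  q1 
   q1   q2  q2 
 * q2   q3  q3 
   q3   q0  q0 
(> = start, * = accepting)

start=q0; accept=q2; q0-x>q1; q0-y>q1; q1-x>q2; q1-y>q2; q2-x>q3; q2-y>q3; q3-x>q0; q3-y>q0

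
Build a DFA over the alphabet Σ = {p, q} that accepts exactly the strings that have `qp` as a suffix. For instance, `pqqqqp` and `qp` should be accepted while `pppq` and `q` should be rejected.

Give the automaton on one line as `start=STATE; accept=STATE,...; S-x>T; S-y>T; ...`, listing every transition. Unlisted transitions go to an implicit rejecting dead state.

Remember how much of `qp` the current input suffix matches. State S0 means no match yet; S1 means the last symbol is `q`; S2 means the last 2 symbols are `qp`. Only S2 accepts. On a mismatch, fall back to the longest proper suffix that is still a prefix of `qp`.
3 states suffice.
        p   q  
>  S0   S0  S1 
   S1   S2  S1 
 * S2   S0  S1 
(> = start, * = accepting)

start=S0; accept=S2; S0-p>S0; S0-q>S1; S1-p>S2; S1-q>S1; S2-p>S0; S2-q>S1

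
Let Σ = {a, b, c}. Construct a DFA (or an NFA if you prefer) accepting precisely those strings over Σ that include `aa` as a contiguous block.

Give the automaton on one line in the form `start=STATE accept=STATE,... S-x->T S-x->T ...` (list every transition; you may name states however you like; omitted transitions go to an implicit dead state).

start=q0 accept=q2 q0-a->q1 q0-b->q0 q0-c->q0 q1-a->q2 q1-b->q0 q1-c->q0 q2-a->q2 q2-b->q2 q2-c->q2

States q0..q1 record the length of the longest prefix of `aa` that matches the current input suffix. Reaching q2 means `aa` has been seen, and we stay there forever. Accept from q2.
With 3 states:
        a   b   c  
>  q0   q1  q0  q0 
   q1   q2  q0  q0 
 * q2   q2  q2  q2 
(> = start, * = accepting)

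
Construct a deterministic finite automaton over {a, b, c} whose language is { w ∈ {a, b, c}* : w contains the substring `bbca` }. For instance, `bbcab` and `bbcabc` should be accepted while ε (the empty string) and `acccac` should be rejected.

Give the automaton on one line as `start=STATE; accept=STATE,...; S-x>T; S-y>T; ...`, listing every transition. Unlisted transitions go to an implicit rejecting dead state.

Track how much of `bbca` has been matched so far: state S0 is no progress, S4 is the absorbing accept state reached once `bbca` has occurred. Intermediate states record partial matches; on a mismatch, fall back to the longest reusable overlap.
5 states suffice.
        a   b   c  
>  S0   S0  S1  S0 
   S1   S0  S2  S0 
   S2   S0  S2  S3 
   S3   S4  S1  S0 
 * S4   S4  S4  S4 
(> = start, * = accepting)

start=S0; accept=S4; S0-a>S0; S0-b>S1; S0-c>S0; S1-a>S0; S1-b>S2; S1-c>S0; S2-a>S0; S2-b>S2; S2-c>S3; S3-a>S4; S3-b>S1; S3-c>S0; S4-a>S4; S4-b>S4; S4-c>S4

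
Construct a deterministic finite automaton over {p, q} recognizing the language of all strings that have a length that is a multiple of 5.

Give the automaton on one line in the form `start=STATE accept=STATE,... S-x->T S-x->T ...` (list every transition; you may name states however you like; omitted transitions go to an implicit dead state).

start=S0 accept=S0 S0-p->S1 S0-q->S1 S1-p->S2 S1-q->S2 S2-p->S3 S2-q->S3 S3-p->S4 S3-q->S4 S4-p->S0 S4-q->S0

Count input length modulo 5: every symbol advances one step around the cycle S0 → S1 → S2 → S3 → S4 → S0. Accept at S0.
With 5 states:
        p   q  
>* S0   S1  S1 
   S1   S2  S2 
   S2   S3  S3 
   S3   S4  S4 
   S4   S0  S0 
(> = start, * = accepting)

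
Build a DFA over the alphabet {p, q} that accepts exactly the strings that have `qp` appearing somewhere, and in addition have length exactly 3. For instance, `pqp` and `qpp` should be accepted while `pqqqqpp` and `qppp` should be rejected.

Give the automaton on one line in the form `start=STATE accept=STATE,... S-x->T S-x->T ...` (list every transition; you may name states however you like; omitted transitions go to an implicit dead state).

start=s0 accept=s6 s0-p->s1 s0-q->s2 s1-p->s3 s1-q->s4 s2-p->s5 s2-q->s4 s3-p->s3 s3-q->s3 s4-p->s6 s4-q->s3 s5-p->s6 s5-q->s6 s6-p->s3 s6-q->s3

Run two small machines in parallel and take their product. One (3 states) tracks whether and how much of `qp` has been seen; the other (5 states) tracks the input length, saturating at 4. Each combined state is a pair, one component from each; accept when both components accept. Equivalent product states are then merged.
With 7 states:
        p   q  
>  s0   s1  s2 
   s1   s3  s4 
   s2   s5  s4 
   s3   s3  s3 
   s4   s6  s3 
   s5   s6  s6 
 * s6   s3  s3 
(> = start, * = accepting)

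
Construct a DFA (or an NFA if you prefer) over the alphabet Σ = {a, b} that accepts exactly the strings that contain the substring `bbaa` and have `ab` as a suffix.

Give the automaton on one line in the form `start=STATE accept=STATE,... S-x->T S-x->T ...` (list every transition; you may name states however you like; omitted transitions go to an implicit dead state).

start=q0 accept=q7 q0-a->q1 q0-b->q2 q1-a->q1 q1-b->q3 q2-a->q1 q2-b->q4 q3-a->q1 q3-b->q4 q4-a->q5 q4-b->q4 q5-a->q6 q5-b->q3 q6-a->q6 q6-b->q7 q7-a->q6 q7-b->q8 q8-a->q6 q8-b->q8

Build one automaton per condition and run them in lockstep. One (5 states) tracks whether and how much of `bbaa` has been seen; the other (3 states) tracks how much of the suffix `ab` has currently been matched. Each combined state is a pair, one component from each; accept when both components accept.
A 9-state machine:
        a   b  
>  q0   q1  q2 
   q1   q1  q3 
   q2   q1  q4 
   q3   q1  q4 
   q4   q5  q4 
   q5   q6  q3 
   q6   q6  q7 
 * q7   q6  q8 
   q8   q6  q8 
(> = start, * = accepting)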